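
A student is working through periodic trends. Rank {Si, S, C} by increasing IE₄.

The fourth ionization energy removes an electron from the +3 ion. For each element: Si³⁺ still has 1 valence electron; S³⁺ still has 3 valence electrons; C³⁺ still has 1 valence electron.
All are still removing valence electrons, so compare the +3 ions as you would atoms: IE_4 generally rises across a period (higher Z_eff) and falls down a group (larger shell), subject to the usual subshell exceptions.
Valence configurations: Si³⁺ [Ne]3s¹, S³⁺ [Ne]3s²3p¹, C³⁺ [He]2s¹.
Tabulated IE_4 (kJ/mol): Si 4356, S 4556, C 6223.
Hence IE_4: Si < S < C.

Si < S < C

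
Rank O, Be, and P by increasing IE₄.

IE_4 is the cost of taking one more electron from the +3 cation: O³⁺ still has 3 valence electrons; Be³⁺ is already 1 electron into the core; P³⁺ still has 2 valence electrons.
Core electrons are held far more tightly than valence electrons, so Be tops the IE_4 order.
Valence configurations: O³⁺ [He]2s²2p¹, P³⁺ [Ne]3s².
The numbers (kJ/mol): O 7469, Be 21007, P 4964.
Overall IE_4 order: P < O < Be.

P, O, Be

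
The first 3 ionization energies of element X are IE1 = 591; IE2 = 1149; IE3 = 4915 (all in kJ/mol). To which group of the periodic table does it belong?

Group 2

Look for the largest jump between consecutive ionization energies: IE3/IE2 ≈ 4.3, far larger than any earlier ratio.
That jump marks the point where a core electron is being removed. So the atom has 2 valence electrons.
A main-group element with 2 valence electrons is in group 2.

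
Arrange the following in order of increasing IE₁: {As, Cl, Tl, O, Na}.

Na < Tl < As < Cl < O

O is in period 2, group 16; Na is in period 3, group 1; Cl is in period 3, group 17; As is in period 4, group 15; Tl is in period 6, group 13.
Across a period the outer electron is held more tightly (higher IE₁); down a group it sits in a higher shell, more shielded, and comes off more easily.
These span different periods and groups, so the two trends combine.
Tl > Na: period and group pull opposite ways; the across-period shift dominates (589 vs 496 kJ/mol).
As > Tl: both effects reinforce here, so As is clearly the higher of the two.
Cl > As: both effects reinforce here, so Cl is clearly the higher of the two.
O > Cl: period and group pull opposite ways; the down-group shift dominates (1314 vs 1251 kJ/mol).
Approximate values (kJ/mol): O 1314, Na 496, Cl 1251, As 947, Tl 589.
So from lowest to highest: Na < Tl < As < Cl < O.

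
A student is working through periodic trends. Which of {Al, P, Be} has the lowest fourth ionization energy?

P

After 3 electrons have been removed, what remains? Al³⁺ is the bare [Ne] core; P³⁺ still has 2 valence electrons; Be³⁺ is already 1 electron into the core.
Pulling an electron out of a noble-gas core costs far more than removing a remaining valence electron, so Al and Be sit at the high end of IE_4.
Tabulated IE_4 (kJ/mol): Al 11577, P 4964, Be 21007.
Putting it together, IE_4: P < Al < Be.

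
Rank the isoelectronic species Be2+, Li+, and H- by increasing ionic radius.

Be2+ < Li+ < H-

All of these have 2 electrons, so size is governed by nuclear charge alone: the more protons, the stronger the pull on the same electron cloud, and the smaller the ion.
Nuclear charges: Be2+ (Z=4), Li+ (Z=3), H- (Z=1).
Smallest to largest: Be2+ < Li+ < H-.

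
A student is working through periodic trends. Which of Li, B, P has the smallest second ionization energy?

P

IE_2 is the cost of taking one more electron from the +1 cation: Li⁺ is the bare [He] core; B⁺ still has 2 valence electrons; P⁺ still has 4 valence electrons.
Breaking into a closed-shell core is much more expensive than removing a leftover valence electron — Li has the largest IE_2 here.
Valence configurations: B⁺ [He]2s², P⁺ [Ne]3s²3p².
Approximate IE_2 values (kJ/mol): Li 7298, B 2427, P 1907.
Overall IE_2 order: P < B < Li.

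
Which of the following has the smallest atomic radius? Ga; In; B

B is in period 2, group 13; Ga is in period 4, group 13; In is in period 5, group 13.
Across a period the added protons contract the valence shell; down a group each new principal shell makes the atom larger.
All are in group 13, so atomic radius increases down the group.
The smallest atomic radius among these belongs to B.

B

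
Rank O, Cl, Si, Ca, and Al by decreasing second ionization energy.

O > Cl > Al > Si > Ca

IE_2 is the cost of taking one more electron from the +1 cation: O⁺ still has 5 valence electrons; Cl⁺ still has 6 valence electrons; Si⁺ still has 3 valence electrons; Ca⁺ still has 1 valence electron; Al⁺ still has 2 valence electrons.
All are still removing valence electrons, so compare the +1 ions as you would atoms: IE_2 generally rises across a period (higher Z_eff) and falls down a group (larger shell), subject to the usual subshell exceptions.
Valence configurations: O⁺ [He]2s²2p³, Cl⁺ [Ne]3s²3p⁴, Si⁺ [Ne]3s²3p¹, Ca⁺ [Ar]4s¹, Al⁺ [Ne]3s².
Si⁺ loses a lone 3p electron whereas Al⁺ must break into a filled 3s² pair, so IE_2(Al) > IE_2(Si) even though Si has the higher nuclear charge.
Tabulated IE_2 (kJ/mol): O 3388, Cl 2298, Si 1577, Ca 1145, Al 1817.
Putting it together, IE_2: Ca < Si < Al < Cl < O.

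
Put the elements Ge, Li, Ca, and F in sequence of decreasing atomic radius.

Ca > Li > Ge > F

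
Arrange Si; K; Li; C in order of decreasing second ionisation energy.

Li > K > C > Si

After 1 electron has been removed, what remains? Si⁺ still has 3 valence electrons; K⁺ is the bare [Ar] core; Li⁺ is the bare [He] core; C⁺ still has 3 valence electrons.
Pulling an electron out of a noble-gas core costs far more than removing a remaining valence electron, so K and Li sit at the high end of IE_2.
Valence configurations: Si⁺ [Ne]3s²3p¹, C⁺ [He]2s²2p¹.
Tabulated IE_2 (kJ/mol): Si 1577, K 3052, Li 7298, C 2353.
Putting it together, IE_2: Si < C < K < Li.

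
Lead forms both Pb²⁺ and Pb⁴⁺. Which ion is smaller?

Pb⁴⁺

Both ions have Z = 82 protons, but Pb⁴⁺ has lost more electrons, so its remaining electrons feel a larger effective nuclear charge per electron and are pulled in more tightly.
Higher positive charge → smaller ion, so Pb²⁺ > Pb⁴⁺.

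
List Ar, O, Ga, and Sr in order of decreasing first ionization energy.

Ar > O > Ga > Sr

First ionization energy rises across a period (greater Z_eff holds electrons more tightly) and falls down a group (valence electrons are farther from the nucleus).
Here both period and group differ, so the two effects have to be weighed against each other.
Ga > Sr: relative to Sr, both the across-period and down-group shifts push Ga's first ionization energy up.
O > Ga: both effects reinforce here, so O is clearly the higher of the two.
Ar > O: the two effects oppose for this pair; the across-period effect wins (1521 vs 1314 kJ/mol).
Tabulated first ionization energy (kJ/mol): O 1314, Ar 1521, Ga 579, Sr 550.
So from highest to lowest: Ar > O > Ga > Sr.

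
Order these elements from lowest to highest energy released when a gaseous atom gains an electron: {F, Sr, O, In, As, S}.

Sr, In, As, O, S, F

O is in period 2, group 16; F is in period 2, group 17; S is in period 3, group 16; As is in period 4, group 15; Sr is in period 5, group 2; In is in period 5, group 13.
Electron affinity generally becomes more exothermic across a period toward the halogens and less exothermic down a group.
Here both period and group differ, so the two effects have to be weighed against each other.
In > Sr: both are in period 5; the period trend gives In the larger value.
As > In: both effects reinforce here, so As is clearly the higher of the two.
O > As: both effects reinforce here, so O is clearly the higher of the two.
S > O: this pair runs against the simple trend — see the exception note.
F > S: both effects reinforce here, so F is clearly the higher of the two.
Note the exception: S has a higher electron affinity than O, contrary to the simple trend — the compact 2p subshell of O repels the added electron more than S's larger 3p does.
Approximate values (kJ/mol): O 141, F 328, S 200, As 78, Sr 5, In 29.
So from lowest to highest: Sr < In < As < O < S < F.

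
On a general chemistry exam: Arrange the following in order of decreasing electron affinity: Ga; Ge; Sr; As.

Ga is in period 4, group 13; Ge is in period 4, group 14; As is in period 4, group 15; Sr is in period 5, group 2.
Atoms with high Z_eff and room in the valence shell (especially the halogens) have the most exothermic electron affinities.
Neither a single period nor a single group — weigh both effects.
Ga > Sr: relative to Sr, both the across-period and down-group shifts push Ga's electron affinity up.
As > Ga: As lies to the right of Ga in period 4, so the across-period effect alone puts As higher.
Ge > As: this pair runs against the simple trend — see the exception note.
Note the exception: Ge has a higher electron affinity than As, contrary to the simple trend — adding an electron to As's half-filled 4p³ is unfavourable, so Ge (4p²) has the more exothermic EA.
For reference (kJ/mol): Ga 29, Ge 119, As 78, Sr 5.
So from highest to lowest: Ge > As > Ga > Sr.

Ge > As > Ga > Sr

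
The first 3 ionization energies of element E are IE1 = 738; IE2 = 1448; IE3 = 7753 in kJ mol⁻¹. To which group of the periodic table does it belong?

Group 2

Look for the largest jump between consecutive ionization energies: IE3/IE2 ≈ 5.4, far larger than any earlier ratio.
That jump marks the point where a core electron is being removed. So the atom has 2 valence electrons.
A main-group element with 2 valence electrons is in group 2.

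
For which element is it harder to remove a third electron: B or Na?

Na

After 2 electrons have been removed, what remains? B²⁺ still has 1 valence electron; Na²⁺ is already 1 electron into the core.
Core electrons are held far more tightly than valence electrons, so Na tops the IE_3 order.
Approximate IE_3 values (kJ/mol): B 3660, Na 6910.
Putting it together, IE_3: B < Na.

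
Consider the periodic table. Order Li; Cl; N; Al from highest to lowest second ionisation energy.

The second ionization energy removes an electron from the +1 ion. For each element: Li⁺ is the bare [He] core; Cl⁺ still has 6 valence electrons; N⁺ still has 4 valence electrons; Al⁺ still has 2 valence electrons.
Core electrons are held far more tightly than valence electrons, so Li tops the IE_2 order.
Valence configurations: Cl⁺ [Ne]3s²3p⁴, N⁺ [He]2s²2p², Al⁺ [Ne]3s².
The numbers (kJ/mol): Li 7298, Cl 2298, N 2856, Al 1817.
Hence IE_2: Al < Cl < N < Li.

Li, N, Cl, Al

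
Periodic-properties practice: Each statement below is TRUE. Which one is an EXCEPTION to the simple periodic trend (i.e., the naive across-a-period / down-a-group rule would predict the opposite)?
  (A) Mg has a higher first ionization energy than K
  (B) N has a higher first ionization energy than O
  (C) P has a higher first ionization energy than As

The general trend: first ionization energy increases across a period and decreases down a group.
(A) Mg (period 3, group 2) vs K (period 4, group 1): the stated order agrees with the simple trend.
(B) N (period 2, group 15) vs O (period 2, group 16): the stated order contradicts the simple trend.
(C) P (period 3, group 15) vs As (period 4, group 15): the stated order agrees with the simple trend.
The exception is (B): pairing an electron in O's 2p⁴ costs repulsion energy, so O ionizes more easily than half-filled N (2p³).

(B)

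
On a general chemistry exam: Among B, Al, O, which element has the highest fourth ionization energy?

After 3 electrons have been removed, what remains? B³⁺ is the bare [He] core; Al³⁺ is the bare [Ne] core; O³⁺ still has 3 valence electrons.
Core electrons are held far more tightly than valence electrons, so Al and B top the IE_4 order.
Tabulated IE_4 (kJ/mol): B 25026, Al 11577, O 7469.
Overall IE_4 order: O < Al < B.

B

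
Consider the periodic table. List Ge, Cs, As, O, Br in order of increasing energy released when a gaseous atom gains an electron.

O is in period 2, group 16; Ge is in period 4, group 14; As is in period 4, group 15; Br is in period 4, group 17; Cs is in period 6, group 1.
EA tends to increase across a period and decrease down a group, though the pattern is less regular than for IE or radius.
Here both period and group differ, so the two effects have to be weighed against each other.
As > Cs: both effects reinforce here, so As is clearly the higher of the two.
Ge > As: this pair runs against the simple trend — see the exception note.
O > Ge: relative to Ge, both the across-period and down-group shifts push O's electron affinity up.
Br > O: the two effects oppose for this pair; the across-period effect wins (325 vs 141 kJ/mol).
Note the exception: Ge has a higher electron affinity than As, contrary to the simple trend — adding an electron to As's half-filled 4p³ is unfavourable, so Ge (4p²) has the more exothermic EA.
Tabulated electron affinity (kJ/mol): O 141, Ge 119, As 78, Br 325, Cs 46.
So from lowest to highest: Cs < As < Ge < O < Br.

Cs, As, Ge, O, Br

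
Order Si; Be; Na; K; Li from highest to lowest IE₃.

Be > Li > Na > K > Si

Consider each +2 ion: Si²⁺ still has 2 valence electrons; Be²⁺ is the bare [He] core; Na²⁺ is already 1 electron into the core; K²⁺ is already 1 electron into the core; Li²⁺ is already 1 electron into the core.
Core electrons are held far more tightly than valence electrons, so K, Na, Li and Be top the IE_3 order.
Approximate IE_3 values (kJ/mol): Si 3232, Be 14849, Na 6910, K 4420, Li 11815.
Overall IE_3 order: Si < K < Na < Li < Be.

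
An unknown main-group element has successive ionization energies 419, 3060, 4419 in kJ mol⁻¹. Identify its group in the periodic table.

Look for the largest jump between consecutive ionization energies: IE2/IE1 ≈ 7.3, far larger than any earlier ratio.
That jump marks the point where a core electron is being removed. So the atom has 1 valence electron.
A main-group element with 1 valence electron is in group 1.

Group 1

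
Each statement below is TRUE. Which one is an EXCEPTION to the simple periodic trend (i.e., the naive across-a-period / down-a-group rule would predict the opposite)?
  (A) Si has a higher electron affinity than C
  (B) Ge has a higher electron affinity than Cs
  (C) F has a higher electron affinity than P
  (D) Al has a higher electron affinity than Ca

The general trend: electron affinity increases across a period and decreases down a group.
(A) Si (period 3, group 14) vs C (period 2, group 14): the stated order contradicts the simple trend.
(B) Ge (period 4, group 14) vs Cs (period 6, group 1): the stated order agrees with the simple trend.
(C) F (period 2, group 17) vs P (period 3, group 15): the stated order agrees with the simple trend.
(D) Al (period 3, group 13) vs Ca (period 4, group 2): the stated order agrees with the simple trend.
The exception is (A): Si's larger, more diffuse 3p orbitals accept an added electron slightly more readily than C's compact 2p.

(A)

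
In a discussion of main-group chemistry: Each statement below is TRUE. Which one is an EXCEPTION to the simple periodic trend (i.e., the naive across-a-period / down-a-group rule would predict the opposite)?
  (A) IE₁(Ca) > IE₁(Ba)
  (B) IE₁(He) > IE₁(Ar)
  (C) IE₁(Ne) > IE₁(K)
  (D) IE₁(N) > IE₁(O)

The general trend: IE₁ increases across a period and decreases down a group.
(A) Ca (period 4, group 2) vs Ba (period 6, group 2): the stated order agrees with the simple trend.
(B) He (period 1, group 18) vs Ar (period 3, group 18): the stated order agrees with the simple trend.
(C) Ne (period 2, group 18) vs K (period 4, group 1): the stated order agrees with the simple trend.
(D) N (period 2, group 15) vs O (period 2, group 16): the stated order contradicts the simple trend.
The exception is (D): pairing an electron in O's 2p⁴ costs repulsion energy, so O ionizes more easily than half-filled N (2p³).

(D)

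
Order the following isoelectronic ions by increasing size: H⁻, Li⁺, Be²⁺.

All of these have 2 electrons, so size is governed by nuclear charge alone: the more protons, the stronger the pull on the same electron cloud, and the smaller the ion.
Nuclear charges: Be²⁺ (Z=4), Li⁺ (Z=3), H⁻ (Z=1).
Smallest to largest: Be²⁺ < Li⁺ < H⁻.

Be²⁺ < Li⁺ < H⁻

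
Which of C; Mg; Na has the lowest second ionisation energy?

Mg

Consider each +1 ion: C⁺ still has 3 valence electrons; Mg⁺ still has 1 valence electron; Na⁺ is the bare [Ne] core.
Pulling an electron out of a noble-gas core costs far more than removing a remaining valence electron, so Na sits at the high end of IE_2.
Valence configurations: C⁺ [He]2s²2p¹, Mg⁺ [Ne]3s¹.
The numbers (kJ/mol): C 2353, Mg 1451, Na 4562.
Overall IE_2 order: Mg < C < Na.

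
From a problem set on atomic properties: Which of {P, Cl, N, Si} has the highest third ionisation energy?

IE_3 is the cost of taking one more electron from the +2 cation: P²⁺ still has 3 valence electrons; Cl²⁺ still has 5 valence electrons; N²⁺ still has 3 valence electrons; Si²⁺ still has 2 valence electrons.
All are still removing valence electrons, so compare the +2 ions as you would atoms: IE_3 generally rises across a period (higher Z_eff) and falls down a group (larger shell), subject to the usual subshell exceptions.
Valence configurations: P²⁺ [Ne]3s²3p¹, Cl²⁺ [Ne]3s²3p³, N²⁺ [He]2s²2p¹, Si²⁺ [Ne]3s².
P²⁺ loses a lone 3p electron whereas Si²⁺ must break into a filled 3s² pair, so IE_3(Si) > IE_3(P) even though P has the higher nuclear charge.
Tabulated IE_3 (kJ/mol): P 2914, Cl 3822, N 4578, Si 3232.
Putting it together, IE_3: P < Si < Cl < N.

N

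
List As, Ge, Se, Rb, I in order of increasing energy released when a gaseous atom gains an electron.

Ge is in period 4, group 14; As is in period 4, group 15; Se is in period 4, group 16; Rb is in period 5, group 1; I is in period 5, group 17.
Electron affinity generally becomes more exothermic across a period toward the halogens and less exothermic down a group.
Neither a single period nor a single group — weigh both effects.
As > Rb: relative to Rb, both the across-period and down-group shifts push As's electron affinity up.
Ge > As: this pair runs against the simple trend — see the exception note.
Se > Ge: both are in period 4; the period trend gives Se the larger value.
I > Se: the two effects oppose for this pair; the across-period effect wins (295 vs 195 kJ/mol).
Note the exception: Ge has a higher electron affinity than As, contrary to the simple trend — adding an electron to As's half-filled 4p³ is unfavourable, so Ge (4p²) has the more exothermic EA.
Approximate values (kJ/mol): Ge 119, As 78, Se 195, Rb 47, I 295.
So from lowest to highest: Rb < As < Ge < Se < I.

Rb < As < Ge < Se < I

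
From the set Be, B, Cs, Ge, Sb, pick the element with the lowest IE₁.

Cs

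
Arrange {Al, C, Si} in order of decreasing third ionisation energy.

C > Si > Al

IE_3 is the cost of taking one more electron from the +2 cation: Al²⁺ still has 1 valence electron; C²⁺ still has 2 valence electrons; Si²⁺ still has 2 valence electrons.
All are still removing valence electrons, so compare the +2 ions as you would atoms: IE_3 generally rises across a period (higher Z_eff) and falls down a group (larger shell), subject to the usual subshell exceptions.
Valence configurations: Al²⁺ [Ne]3s¹, C²⁺ [He]2s², Si²⁺ [Ne]3s².
The numbers (kJ/mol): Al 2745, C 4620, Si 3232.
Putting it together, IE_3: Al < Si < C.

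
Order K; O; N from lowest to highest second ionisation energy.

N < K < O

IE_2 is the cost of taking one more electron from the +1 cation: K⁺ is the bare [Ar] core; O⁺ still has 5 valence electrons; N⁺ still has 4 valence electrons.
Usually core removal costs more than valence removal, but here the competition is close: a tightly held n=2 valence electron can cost more to remove than an n=3 core electron, so the actual values have to decide it.
Valence configurations: O⁺ [He]2s²2p³, N⁺ [He]2s²2p².
Approximate IE_2 values (kJ/mol): K 3052, O 3388, N 2856.
Overall IE_2 order: N < K < O.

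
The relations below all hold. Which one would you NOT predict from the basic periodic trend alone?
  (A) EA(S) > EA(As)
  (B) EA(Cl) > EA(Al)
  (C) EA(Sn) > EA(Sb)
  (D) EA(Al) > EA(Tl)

(C)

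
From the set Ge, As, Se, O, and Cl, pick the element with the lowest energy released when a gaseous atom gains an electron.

O is in period 2, group 16; Cl is in period 3, group 17; Ge is in period 4, group 14; As is in period 4, group 15; Se is in period 4, group 16.
Adding an electron releases more energy for atoms nearer the top right (short of the noble gases).
Neither a single period nor a single group — weigh both effects.
Ge > As: this pair runs against the simple trend — see the exception note.
O > Ge: both effects reinforce here, so O is clearly the higher of the two.
Se > O: this pair runs against the simple trend — see the exception note.
Cl > Se: relative to Se, both the across-period and down-group shifts push Cl's electron affinity up.
Note the exception: Ge has a higher electron affinity than As, contrary to the simple trend — adding an electron to As's half-filled 4p³ is unfavourable, so Ge (4p²) has the more exothermic EA.
Note the exception: Se has a higher electron affinity than O, contrary to the simple trend — O's compact 2p subshell gives strong electron–electron repulsion on the added electron.
For reference (kJ/mol): O 141, Cl 349, Ge 119, As 78, Se 195.
The lowest energy released when a gaseous atom gains an electron among these belongs to As.

As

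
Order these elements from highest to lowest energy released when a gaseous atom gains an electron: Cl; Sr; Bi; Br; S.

Cl > Br > S > Bi > Sr

S is in period 3, group 16; Cl is in period 3, group 17; Br is in period 4, group 17; Sr is in period 5, group 2; Bi is in period 6, group 15.
Adding an electron releases more energy for atoms nearer the top right (short of the noble gases).
Here both period and group differ, so the two effects have to be weighed against each other.
Bi > Sr: the two effects oppose for this pair; the across-period effect wins (91 vs 5 kJ/mol).
S > Bi: both effects reinforce here, so S is clearly the higher of the two.
Br > S: period and group pull opposite ways; the across-period shift dominates (325 vs 200 kJ/mol).
Cl > Br: they share group 17; the group trend gives Cl the larger value.
Tabulated electron affinity (kJ/mol): S 200, Cl 349, Br 325, Sr 5, Bi 91.
So from highest to lowest: Cl > Br > S > Bi > Sr.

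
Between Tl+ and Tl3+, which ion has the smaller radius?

Both ions have Z = 81 protons, but Tl3+ has lost more electrons, so its remaining electrons feel a larger effective nuclear charge per electron and are pulled in more tightly.
Higher positive charge → smaller ion, so Tl+ > Tl3+.

Tl3+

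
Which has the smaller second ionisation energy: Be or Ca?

Consider each +1 ion: Be⁺ still has 1 valence electron; Ca⁺ still has 1 valence electron.
All are still removing valence electrons, so compare the +1 ions as you would atoms: IE_2 generally rises across a period (higher Z_eff) and falls down a group (larger shell), subject to the usual subshell exceptions.
Valence configurations: Be⁺ [He]2s¹, Ca⁺ [Ar]4s¹.
The numbers (kJ/mol): Be 1757, Ca 1145.
Putting it together, IE_2: Ca < Be.

Ca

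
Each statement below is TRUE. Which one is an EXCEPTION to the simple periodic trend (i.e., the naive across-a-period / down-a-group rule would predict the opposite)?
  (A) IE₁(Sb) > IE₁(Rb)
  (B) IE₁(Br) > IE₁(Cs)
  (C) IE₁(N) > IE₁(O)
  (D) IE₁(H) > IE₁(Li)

The general trend: first ionisation energy increases across a period and decreases down a group.
(A) Sb (period 5, group 15) vs Rb (period 5, group 1): the stated order agrees with the simple trend.
(B) Br (period 4, group 17) vs Cs (period 6, group 1): the stated order agrees with the simple trend.
(C) N (period 2, group 15) vs O (period 2, group 16): the stated order contradicts the simple trend.
(D) H (period 1, group 1) vs Li (period 2, group 1): the stated order agrees with the simple trend.
The exception is (C): pairing an electron in O's 2p⁴ costs repulsion energy, so O ionizes more easily than half-filled N (2p³).

(C)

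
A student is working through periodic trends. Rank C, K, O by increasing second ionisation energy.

The second ionization energy removes an electron from the +1 ion. For each element: C⁺ still has 3 valence electrons; K⁺ is the bare [Ar] core; O⁺ still has 5 valence electrons.
Usually core removal costs more than valence removal, but here the competition is close: a tightly held n=2 valence electron can cost more to remove than an n=3 core electron, so the actual values have to decide it.
Valence configurations: C⁺ [He]2s²2p¹, O⁺ [He]2s²2p³.
The numbers (kJ/mol): C 2353, K 3052, O 3388.
Putting it together, IE_2: C < K < O.

C, K, O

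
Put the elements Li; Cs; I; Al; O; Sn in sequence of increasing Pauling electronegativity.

Electronegativity increases across a period and decreases down a group, tracking effective nuclear charge and atomic size.
These span different periods and groups, so the two trends combine.
Li > Cs: they share group 1; the group trend gives Li the larger value.
Al > Li: period and group pull opposite ways; the across-period shift dominates (1.61 vs 0.98).
Sn > Al: period and group pull opposite ways; the across-period shift dominates (1.96 vs 1.61).
I > Sn: I lies to the right of Sn in period 5, so the across-period effect alone puts I higher.
O > I: period and group pull opposite ways; the down-group shift dominates (3.44 vs 2.66).
Tabulated electronegativity (Pauling): Li 0.98, O 3.44, Al 1.61, Sn 1.96, I 2.66, Cs 0.79.
So from lowest to highest: Cs < Li < Al < Sn < I < O.

Cs < Li < Al < Sn < I < O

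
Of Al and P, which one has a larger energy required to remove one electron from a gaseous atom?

P

Across a period the outer electron is held more tightly (higher IE₁); down a group it sits in a higher shell, more shielded, and comes off more easily.
All lie in period 3, so first ionization energy increases left to right.
So P has the larger energy required to remove one electron from a gaseous atom (P > Al).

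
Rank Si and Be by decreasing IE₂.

Consider each +1 ion: Si⁺ still has 3 valence electrons; Be⁺ still has 1 valence electron.
All are still removing valence electrons, so compare the +1 ions as you would atoms: IE_2 generally rises across a period (higher Z_eff) and falls down a group (larger shell), subject to the usual subshell exceptions.
Valence configurations: Si⁺ [Ne]3s²3p¹, Be⁺ [He]2s¹.
Approximate IE_2 values (kJ/mol): Si 1577, Be 1757.
Hence IE_2: Si < Be.

Be > Si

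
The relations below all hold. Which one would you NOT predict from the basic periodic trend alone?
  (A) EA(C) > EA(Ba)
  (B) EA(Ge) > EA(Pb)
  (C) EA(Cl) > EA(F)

The general trend: electron affinity increases across a period and decreases down a group.
(A) C (period 2, group 14) vs Ba (period 6, group 2): the stated order agrees with the simple trend.
(B) Ge (period 4, group 14) vs Pb (period 6, group 14): the stated order agrees with the simple trend.
(C) Cl (period 3, group 17) vs F (period 2, group 17): the stated order contradicts the simple trend.
The exception is (C): F's small 2p subshell makes the incoming electron feel strong e⁻–e⁻ repulsion, so Cl actually releases more energy on gaining an electron.

(C)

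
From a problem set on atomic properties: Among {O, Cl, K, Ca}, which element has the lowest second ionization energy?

Consider each +1 ion: O⁺ still has 5 valence electrons; Cl⁺ still has 6 valence electrons; K⁺ is the bare [Ar] core; Ca⁺ still has 1 valence electron.
Usually core removal costs more than valence removal, but here the competition is close: a tightly held n=2 valence electron can cost more to remove than an n=3 core electron, so the actual values have to decide it.
Valence configurations: O⁺ [He]2s²2p³, Cl⁺ [Ne]3s²3p⁴, Ca⁺ [Ar]4s¹.
The numbers (kJ/mol): O 3388, Cl 2298, K 3052, Ca 1145.
Overall IE_2 order: Ca < Cl < K < O.

Ca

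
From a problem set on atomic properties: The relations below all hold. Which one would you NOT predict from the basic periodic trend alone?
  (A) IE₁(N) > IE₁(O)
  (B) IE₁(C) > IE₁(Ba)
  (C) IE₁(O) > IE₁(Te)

(A)

The general trend: first ionization energy increases across a period and decreases down a group.
(A) N (period 2, group 15) vs O (period 2, group 16): the stated order contradicts the simple trend.
(B) C (period 2, group 14) vs Ba (period 6, group 2): the stated order agrees with the simple trend.
(C) O (period 2, group 16) vs Te (period 5, group 16): the stated order agrees with the simple trend.
The exception is (A): pairing an electron in O's 2p⁴ costs repulsion energy, so O ionizes more easily than half-filled N (2p³).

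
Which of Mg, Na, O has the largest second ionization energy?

Na

IE_2 is the cost of taking one more electron from the +1 cation: Mg⁺ still has 1 valence electron; Na⁺ is the bare [Ne] core; O⁺ still has 5 valence electrons.
Breaking into a closed-shell core is much more expensive than removing a leftover valence electron — Na has the largest IE_2 here.
Valence configurations: Mg⁺ [Ne]3s¹, O⁺ [He]2s²2p³.
Approximate IE_2 values (kJ/mol): Mg 1451, Na 4562, O 3388.
Overall IE_2 order: Mg < O < Na.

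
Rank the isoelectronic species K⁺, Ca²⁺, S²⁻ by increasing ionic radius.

All of these have 18 electrons, so size is governed by nuclear charge alone: the more protons, the stronger the pull on the same electron cloud, and the smaller the ion.
Nuclear charges: Ca²⁺ (Z=20), K⁺ (Z=19), S²⁻ (Z=16).
Smallest to largest: Ca²⁺ < K⁺ < S²⁻.

Ca²⁺ < K⁺ < S²⁻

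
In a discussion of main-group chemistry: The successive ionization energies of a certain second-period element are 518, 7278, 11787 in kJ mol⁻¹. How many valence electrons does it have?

1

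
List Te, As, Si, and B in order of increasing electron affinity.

B is in period 2, group 13; Si is in period 3, group 14; As is in period 4, group 15; Te is in period 5, group 16.
Atoms with high Z_eff and room in the valence shell (especially the halogens) have the most exothermic electron affinities.
A diagonal step moves right (one effect) and down (the opposite effect) at once.
As > B: the two effects oppose for this pair; the across-period effect wins (78 vs 27 kJ/mol).
Si > As: the two effects oppose for this pair; the down-group effect wins (134 vs 78 kJ/mol).
Te > Si: the two effects oppose for this pair; the across-period effect wins (190 vs 134 kJ/mol).
For reference (kJ/mol): B 27, Si 134, As 78, Te 190.
So from lowest to highest: B < As < Si < Te.

B < As < Si < Te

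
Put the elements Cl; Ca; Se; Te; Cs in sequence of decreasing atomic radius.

Cs, Ca, Te, Se, Cl

Cl is in period 3, group 17; Ca is in period 4, group 2; Se is in period 4, group 16; Te is in period 5, group 16; Cs is in period 6, group 1.
Atomic radius shrinks across a period as nuclear charge pulls the same shell inward, and grows down a group as new shells are added.
These span different periods and groups, so the two trends combine.
Se > Cl: relative to Cl, both the across-period and down-group shifts push Se's atomic radius up.
Te > Se: they share group 16; the group trend gives Te the larger value.
Ca > Te: the two effects oppose for this pair; the across-period effect wins (171 vs 136 pm).
Cs > Ca: relative to Ca, both the across-period and down-group shifts push Cs's atomic radius up.
For reference (pm): Cl 99, Ca 171, Se 116, Te 136, Cs 232.
So from largest to smallest: Cs > Ca > Te > Se > Cl.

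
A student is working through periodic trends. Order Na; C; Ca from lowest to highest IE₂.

Ca, C, Na

Consider each +1 ion: Na⁺ is the bare [Ne] core; C⁺ still has 3 valence electrons; Ca⁺ still has 1 valence electron.
Core electrons are held far more tightly than valence electrons, so Na tops the IE_2 order.
Valence configurations: C⁺ [He]2s²2p¹, Ca⁺ [Ar]4s¹.
The numbers (kJ/mol): Na 4562, C 2353, Ca 1145.
So the second ionization energies run Ca < C < Na.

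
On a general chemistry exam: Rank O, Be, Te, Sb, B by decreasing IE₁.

IE₁ increases left→right with effective nuclear charge and decreases top→bottom as the valence shell moves farther out.
Neither a single period nor a single group — weigh both effects.
Sb > B: the two effects oppose for this pair; the across-period effect wins (831 vs 801 kJ/mol).
Te > Sb: Te lies to the right of Sb in period 5, so the across-period effect alone puts Te higher.
Be > Te: the two effects oppose for this pair; the down-group effect wins (900 vs 869 kJ/mol).
O > Be: both are in period 2; the period trend gives O the larger value.
Note the exception: Be has a higher first ionization energy than B, contrary to the simple trend — removing B's lone 2p electron is easier than breaking Be's filled 2s².
For reference (kJ/mol): Be 900, B 801, O 1314, Sb 831, Te 869.
So from highest to lowest: O > Be > Te > Sb > B.

O > Be > Te > Sb > B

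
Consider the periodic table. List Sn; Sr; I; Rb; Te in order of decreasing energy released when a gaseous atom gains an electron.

Rb is in period 5, group 1; Sr is in period 5, group 2; Sn is in period 5, group 14; Te is in period 5, group 16; I is in period 5, group 17.
Electron affinity generally becomes more exothermic across a period toward the halogens and less exothermic down a group.
All lie in period 5; the across-period trend (electron affinity increases left to right) applies, with the exception below.
Note the exception: Rb has a higher electron affinity than Sr, contrary to the simple trend — adding an electron to Sr (ns²) has to open a new, higher-energy np subshell, which is unfavourable.
Tabulated electron affinity (kJ/mol): Rb 47, Sr 5, Sn 107, Te 190, I 295.
So from highest to lowest: I > Te > Sn > Rb > Sr.

I > Te > Sn > Rb > Sr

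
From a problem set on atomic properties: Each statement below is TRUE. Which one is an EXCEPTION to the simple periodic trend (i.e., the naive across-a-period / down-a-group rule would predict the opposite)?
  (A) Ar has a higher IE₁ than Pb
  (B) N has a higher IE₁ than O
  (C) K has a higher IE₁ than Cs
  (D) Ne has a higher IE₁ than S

(B)

The general trend: IE₁ increases across a period and decreases down a group.
(A) Ar (period 3, group 18) vs Pb (period 6, group 14): the stated order agrees with the simple trend.
(B) N (period 2, group 15) vs O (period 2, group 16): the stated order contradicts the simple trend.
(C) K (period 4, group 1) vs Cs (period 6, group 1): the stated order agrees with the simple trend.
(D) Ne (period 2, group 18) vs S (period 3, group 16): the stated order agrees with the simple trend.
The exception is (B): pairing an electron in O's 2p⁴ costs repulsion energy, so O ionizes more easily than half-filled N (2p³).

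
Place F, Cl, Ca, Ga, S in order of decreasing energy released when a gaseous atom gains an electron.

Cl > F > S > Ga > Ca

Adding an electron releases more energy for atoms nearer the top right (short of the noble gases).
Here both period and group differ, so the two effects have to be weighed against each other.
Ga > Ca: Ga lies to the right of Ca in period 4, so the across-period effect alone puts Ga higher.
S > Ga: relative to Ga, both the across-period and down-group shifts push S's electron affinity up.
F > S: both effects reinforce here, so F is clearly the higher of the two.
Cl > F: this pair runs against the simple trend — see the exception note.
Note the exception: Cl has a higher electron affinity than F, contrary to the simple trend — F's small 2p subshell makes the incoming electron feel strong e⁻–e⁻ repulsion, so Cl actually releases more energy on gaining an electron.
Tabulated electron affinity (kJ/mol): F 328, S 200, Cl 349, Ca 2, Ga 29.
So from highest to lowest: Cl > F > S > Ga > Ca.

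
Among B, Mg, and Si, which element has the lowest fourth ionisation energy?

IE_4 is the cost of taking one more electron from the +3 cation: B³⁺ is the bare [He] core; Mg³⁺ is already 1 electron into the core; Si³⁺ still has 1 valence electron.
Pulling an electron out of a noble-gas core costs far more than removing a remaining valence electron, so Mg and B sit at the high end of IE_4.
Tabulated IE_4 (kJ/mol): B 25026, Mg 10543, Si 4356.
Overall IE_4 order: Si < Mg < B.

Si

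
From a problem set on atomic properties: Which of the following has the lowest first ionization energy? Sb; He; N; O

Sb

First ionization energy rises across a period (greater Z_eff holds electrons more tightly) and falls down a group (valence electrons are farther from the nucleus).
Here both period and group differ, so the two effects have to be weighed against each other.
O > Sb: relative to Sb, both the across-period and down-group shifts push O's first ionization energy up.
N > O: this pair runs against the simple trend — see the exception note.
He > N: relative to N, both the across-period and down-group shifts push He's first ionization energy up.
Note the exception: N has a higher first ionization energy than O, contrary to the simple trend — pairing an electron in O's 2p⁴ costs repulsion energy, so O ionizes more easily than half-filled N (2p³).
Approximate values (kJ/mol): He 2372, N 1402, O 1314, Sb 831.
The lowest first ionization energy among these belongs to Sb.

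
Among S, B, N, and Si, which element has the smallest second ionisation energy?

Si

IE_2 is the cost of taking one more electron from the +1 cation: S⁺ still has 5 valence electrons; B⁺ still has 2 valence electrons; N⁺ still has 4 valence electrons; Si⁺ still has 3 valence electrons.
All are still removing valence electrons, so compare the +1 ions as you would atoms: IE_2 generally rises across a period (higher Z_eff) and falls down a group (larger shell), subject to the usual subshell exceptions.
Valence configurations: S⁺ [Ne]3s²3p³, B⁺ [He]2s², N⁺ [He]2s²2p², Si⁺ [Ne]3s²3p¹.
Tabulated IE_2 (kJ/mol): S 2252, B 2427, N 2856, Si 1577.
Overall IE_2 order: Si < S < B < N.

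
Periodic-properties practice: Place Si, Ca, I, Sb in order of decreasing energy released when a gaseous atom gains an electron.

Si is in period 3, group 14; Ca is in period 4, group 2; Sb is in period 5, group 15; I is in period 5, group 17.
EA tends to increase across a period and decrease down a group, though the pattern is less regular than for IE or radius.
These span different periods and groups, so the two trends combine.
Sb > Ca: the two effects oppose for this pair; the across-period effect wins (103 vs 2 kJ/mol).
Si > Sb: the two effects oppose for this pair; the down-group effect wins (134 vs 103 kJ/mol).
I > Si: the two effects oppose for this pair; the across-period effect wins (295 vs 134 kJ/mol).
For reference (kJ/mol): Si 134, Ca 2, Sb 103, I 295.
So from highest to lowest: I > Si > Sb > Ca.

I > Si > Sb > Ca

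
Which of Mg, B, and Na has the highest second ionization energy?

Na

Consider each +1 ion: Mg⁺ still has 1 valence electron; B⁺ still has 2 valence electrons; Na⁺ is the bare [Ne] core.
Core electrons are held far more tightly than valence electrons, so Na tops the IE_2 order.
Valence configurations: Mg⁺ [Ne]3s¹, B⁺ [He]2s².
Approximate IE_2 values (kJ/mol): Mg 1451, B 2427, Na 4562.
Overall IE_2 order: Mg < B < Na.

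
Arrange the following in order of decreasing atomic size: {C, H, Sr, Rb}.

Rb > Sr > C > H

H is in period 1, group 1; C is in period 2, group 14; Rb is in period 5, group 1; Sr is in period 5, group 2.
Radius decreases left→right (rising Z_eff, same n) and increases top→bottom (higher n).
Neither a single period nor a single group — weigh both effects.
C > H: the two effects oppose for this pair; the down-group effect wins (75 vs 32 pm).
Sr > C: both effects reinforce here, so Sr is clearly the larger of the two.
Rb > Sr: both are in period 5; the period trend gives Rb the larger value.
Tabulated atomic radius (pm): H 32, C 75, Rb 210, Sr 185.
So from largest to smallest: Rb > Sr > C > H.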